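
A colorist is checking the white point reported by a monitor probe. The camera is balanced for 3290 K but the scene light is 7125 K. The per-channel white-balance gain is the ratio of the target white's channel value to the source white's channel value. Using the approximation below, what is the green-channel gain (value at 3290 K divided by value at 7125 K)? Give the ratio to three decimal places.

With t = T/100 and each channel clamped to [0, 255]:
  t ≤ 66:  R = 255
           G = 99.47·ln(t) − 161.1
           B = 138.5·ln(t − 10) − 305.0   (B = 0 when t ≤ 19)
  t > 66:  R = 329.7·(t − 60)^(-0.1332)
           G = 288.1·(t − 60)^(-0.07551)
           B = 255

0.777

At 7125 K (t = 71.25):
  G = 288.1·(71.25 − 60)^(-0.07551) = 288.1·11.25^(-0.07551) = 288.1·0.83297 = 239.978.
At 3290 K (t = 32.9):
  G = 99.47·ln 32.9 − 161.1 = 99.47·3.4935 − 161.1 = 186.396.
Gain = 186.396 / 239.978 = 0.7767 → 0.777.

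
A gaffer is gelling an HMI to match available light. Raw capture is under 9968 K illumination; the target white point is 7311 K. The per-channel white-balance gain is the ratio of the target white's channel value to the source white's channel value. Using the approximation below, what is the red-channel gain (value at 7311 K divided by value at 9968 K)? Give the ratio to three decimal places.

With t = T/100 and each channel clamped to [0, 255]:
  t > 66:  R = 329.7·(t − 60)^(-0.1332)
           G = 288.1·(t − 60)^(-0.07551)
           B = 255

1.159

At 9968 K (t = 99.68):
  R = 329.7·(99.68 − 60)^(-0.1332) = 329.7·39.68^(-0.1332) = 329.7·0.61245 = 201.925.
At 7311 K (t = 73.11):
  R = 329.7·(73.11 − 60)^(-0.1332) = 329.7·13.11^(-0.1332) = 329.7·0.70980 = 234.021.
Gain = 234.021 / 201.925 = 1.1590 → 1.159.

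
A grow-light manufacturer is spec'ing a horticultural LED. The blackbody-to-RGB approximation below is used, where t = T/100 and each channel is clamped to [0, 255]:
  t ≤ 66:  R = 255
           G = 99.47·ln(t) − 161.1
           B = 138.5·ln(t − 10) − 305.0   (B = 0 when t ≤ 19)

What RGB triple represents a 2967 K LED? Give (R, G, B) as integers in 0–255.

(255, 176, 108)

t = 2967/100 = 29.67; the t ≤ 66 branch applies.
R = 255 by definition for t ≤ 66.
G = 99.47·ln 29.67 − 161.1 = 99.47·3.3901 − 161.1 = 176.117.
B = 138.5·ln(29.67 − 10) − 305.0 = 138.5·ln 19.67 − 305.0 = 138.5·2.9791 − 305.0 = 107.605.
Rounded: (255, 176, 108).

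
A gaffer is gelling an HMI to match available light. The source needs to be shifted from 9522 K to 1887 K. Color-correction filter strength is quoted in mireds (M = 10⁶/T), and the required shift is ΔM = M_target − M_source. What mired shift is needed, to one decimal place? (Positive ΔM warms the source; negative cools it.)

+424.9 mireds

M_source = 10⁶/9522 = 105.020; M_target = 10⁶/1887 = 529.942.
ΔM = 529.942 − 105.020 = 424.922 → +424.9 mireds, a warming shift.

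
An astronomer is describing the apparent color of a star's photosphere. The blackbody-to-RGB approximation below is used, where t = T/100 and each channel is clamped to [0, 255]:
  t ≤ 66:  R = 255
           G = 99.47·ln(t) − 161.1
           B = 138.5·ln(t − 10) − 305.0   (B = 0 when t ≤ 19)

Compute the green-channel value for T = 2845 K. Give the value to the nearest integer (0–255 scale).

172

t = 2845/100 = 28.45; the t ≤ 66 branch applies.
G = 99.47·ln 28.45 − 161.1 = 99.47·3.3481 − 161.1 = 171.940.
Rounded: 172.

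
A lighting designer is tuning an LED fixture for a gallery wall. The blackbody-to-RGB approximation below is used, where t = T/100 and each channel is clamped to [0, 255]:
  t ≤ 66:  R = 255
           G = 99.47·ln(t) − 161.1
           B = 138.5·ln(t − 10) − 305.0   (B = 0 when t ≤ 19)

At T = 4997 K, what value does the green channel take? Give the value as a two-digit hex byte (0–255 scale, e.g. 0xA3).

t = 4997/100 = 49.97; the t ≤ 66 branch applies.
G = 99.47·ln 49.97 − 161.1 = 99.47·3.9114 − 161.1 = 227.969.
Rounded: 228; in hex, 0xE4.

0xE4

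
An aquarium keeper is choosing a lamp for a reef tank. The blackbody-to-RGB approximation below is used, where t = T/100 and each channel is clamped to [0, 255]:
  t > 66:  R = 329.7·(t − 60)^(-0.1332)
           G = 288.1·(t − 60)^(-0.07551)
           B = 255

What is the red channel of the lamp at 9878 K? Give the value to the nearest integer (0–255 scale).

203

t = 9878/100 = 98.78; the t > 66 branch applies.
R = 329.7·(98.78 − 60)^(-0.1332) = 329.7·38.78^(-0.1332) = 329.7·0.61432 = 202.543.
Rounded: 203.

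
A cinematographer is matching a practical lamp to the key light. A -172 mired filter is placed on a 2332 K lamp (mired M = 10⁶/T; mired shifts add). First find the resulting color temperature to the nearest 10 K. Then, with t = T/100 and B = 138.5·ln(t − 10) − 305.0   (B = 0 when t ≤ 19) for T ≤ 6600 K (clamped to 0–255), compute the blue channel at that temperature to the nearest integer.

161

M_in = 10⁶/2332 = 428.82; M_out = 428.82 + (-172) = 256.82.
T_out = 10⁶/256.82 = 3893.8 K → 3890 K; t = 38.9.
B = 138.5·ln(38.9 − 10) − 305.0 = 138.5·ln 28.9 − 305.0 = 138.5·3.3638 − 305.0 = 160.892.
Rounded: 161.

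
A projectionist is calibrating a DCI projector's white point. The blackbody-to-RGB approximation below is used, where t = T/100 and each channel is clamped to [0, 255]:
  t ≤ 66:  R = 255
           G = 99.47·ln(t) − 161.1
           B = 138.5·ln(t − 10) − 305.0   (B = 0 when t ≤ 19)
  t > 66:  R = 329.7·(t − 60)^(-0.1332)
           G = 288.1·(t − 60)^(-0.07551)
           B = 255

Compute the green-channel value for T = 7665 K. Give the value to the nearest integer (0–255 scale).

t = 7665/100 = 76.65; the t > 66 branch applies.
G = 288.1·(76.65 − 60)^(-0.07551) = 288.1·16.65^(-0.07551) = 288.1·0.80867 = 232.978.
Rounded: 233.

233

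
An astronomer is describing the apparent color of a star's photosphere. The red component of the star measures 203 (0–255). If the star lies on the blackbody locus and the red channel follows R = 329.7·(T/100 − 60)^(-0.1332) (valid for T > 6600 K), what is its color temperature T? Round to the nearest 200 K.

(t − 60)^(-0.1332) = 203/329.7 = 0.61571.
t − 60 = 0.61571^(1/-0.1332) = 0.61571^(-7.508) = 38.129, so t = 98.129.
T = 100·t = 9813 K → 9800 K to the nearest 200 K.

9800 K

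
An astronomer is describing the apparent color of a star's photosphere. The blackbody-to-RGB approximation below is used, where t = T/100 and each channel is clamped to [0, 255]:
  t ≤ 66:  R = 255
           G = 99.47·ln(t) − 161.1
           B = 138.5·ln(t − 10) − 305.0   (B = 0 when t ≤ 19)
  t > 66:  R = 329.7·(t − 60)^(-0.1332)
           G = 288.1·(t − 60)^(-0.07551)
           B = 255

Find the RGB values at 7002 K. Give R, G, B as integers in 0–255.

R=243, G=242, B=255

t = 7002/100 = 70.02; the t > 66 branch applies.
R = 329.7·(70.02 − 60)^(-0.1332) = 329.7·10.02^(-0.1332) = 329.7·0.73567 = 242.551.
G = 288.1·(70.02 − 60)^(-0.07551) = 288.1·10.02^(-0.07551) = 288.1·0.84028 = 242.085.
B = 255 by definition for t > 66.
Rounded: (243, 242, 255).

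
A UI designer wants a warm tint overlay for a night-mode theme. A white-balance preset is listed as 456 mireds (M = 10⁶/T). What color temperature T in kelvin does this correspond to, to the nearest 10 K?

T = 10⁶ / 456 = 2192.98 K → 2190 K.

2190 K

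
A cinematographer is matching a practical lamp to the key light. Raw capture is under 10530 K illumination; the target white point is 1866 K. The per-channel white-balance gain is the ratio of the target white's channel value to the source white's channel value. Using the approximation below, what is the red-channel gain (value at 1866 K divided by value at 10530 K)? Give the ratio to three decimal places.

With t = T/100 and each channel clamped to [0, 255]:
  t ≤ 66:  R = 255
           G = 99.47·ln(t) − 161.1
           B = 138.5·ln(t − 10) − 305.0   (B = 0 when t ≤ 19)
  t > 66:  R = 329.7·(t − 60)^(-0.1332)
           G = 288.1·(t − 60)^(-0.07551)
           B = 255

At 10530 K (t = 105.3):
  R = 329.7·(105.3 − 60)^(-0.1332) = 329.7·45.3^(-0.1332) = 329.7·0.60174 = 198.393.
At 1866 K (t = 18.66):
  R = 255 by definition for t ≤ 66.
Gain = 255.000 / 198.393 = 1.2853 → 1.285.

1.285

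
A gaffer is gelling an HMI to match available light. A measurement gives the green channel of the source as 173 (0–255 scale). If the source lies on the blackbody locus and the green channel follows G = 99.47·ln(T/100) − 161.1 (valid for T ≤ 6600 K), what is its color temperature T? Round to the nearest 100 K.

ln t = (173 + 161.1) / 99.47 = 3.3588.
t = e^3.3588 = 28.755.
T = 100·t = 2875 K → 2900 K to the nearest 100 K.

2900 K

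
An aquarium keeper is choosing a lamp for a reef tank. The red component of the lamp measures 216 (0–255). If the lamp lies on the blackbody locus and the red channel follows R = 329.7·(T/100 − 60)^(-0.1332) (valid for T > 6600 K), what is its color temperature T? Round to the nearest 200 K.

8400 K

(t − 60)^(-0.1332) = 216/329.7 = 0.65514.
t − 60 = 0.65514^(1/-0.1332) = 0.65514^(-7.508) = 23.926, so t = 83.926.
T = 100·t = 8393 K → 8400 K to the nearest 200 K.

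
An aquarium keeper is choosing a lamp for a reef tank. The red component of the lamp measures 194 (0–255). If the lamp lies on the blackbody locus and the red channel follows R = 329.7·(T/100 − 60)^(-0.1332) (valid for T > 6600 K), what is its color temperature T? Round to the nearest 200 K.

(t − 60)^(-0.1332) = 194/329.7 = 0.58841.
t − 60 = 0.58841^(1/-0.1332) = 0.58841^(-7.508) = 53.593, so t = 113.593.
T = 100·t = 11359 K → 11400 K to the nearest 200 K.

11400 K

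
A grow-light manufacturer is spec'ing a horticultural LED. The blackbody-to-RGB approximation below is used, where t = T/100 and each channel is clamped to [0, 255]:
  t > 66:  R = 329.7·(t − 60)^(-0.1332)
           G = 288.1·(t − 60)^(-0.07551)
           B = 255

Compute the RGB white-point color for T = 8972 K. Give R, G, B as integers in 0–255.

R=210, G=223, B=255

t = 8972/100 = 89.72; the t > 66 branch applies.
R = 329.7·(89.72 − 60)^(-0.1332) = 329.7·29.72^(-0.1332) = 329.7·0.63649 = 209.850.
G = 288.1·(89.72 − 60)^(-0.07551) = 288.1·29.72^(-0.07551) = 288.1·0.77405 = 223.004.
B = 255 by definition for t > 66.
Rounded: (210, 223, 255).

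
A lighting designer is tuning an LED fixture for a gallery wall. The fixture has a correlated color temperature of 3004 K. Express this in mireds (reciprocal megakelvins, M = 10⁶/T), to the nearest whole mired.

333 mireds

M = 10⁶ / 3004 = 332.889 → 333 mireds.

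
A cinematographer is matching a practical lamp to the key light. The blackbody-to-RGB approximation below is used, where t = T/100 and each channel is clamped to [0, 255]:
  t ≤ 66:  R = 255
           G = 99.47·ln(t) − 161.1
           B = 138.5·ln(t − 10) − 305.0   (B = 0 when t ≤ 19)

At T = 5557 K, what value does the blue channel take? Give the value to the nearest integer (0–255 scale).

224

t = 5557/100 = 55.57; the t ≤ 66 branch applies.
B = 138.5·ln(55.57 − 10) − 305.0 = 138.5·ln 45.57 − 305.0 = 138.5·3.8192 − 305.0 = 223.966.
Rounded: 224.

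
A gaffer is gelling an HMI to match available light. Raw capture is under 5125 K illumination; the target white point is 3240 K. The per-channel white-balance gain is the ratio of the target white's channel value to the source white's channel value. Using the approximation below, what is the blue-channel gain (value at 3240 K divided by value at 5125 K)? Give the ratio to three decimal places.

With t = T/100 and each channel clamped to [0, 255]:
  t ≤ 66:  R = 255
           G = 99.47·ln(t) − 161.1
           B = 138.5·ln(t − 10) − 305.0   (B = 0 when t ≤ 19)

0.598

At 5125 K (t = 51.25):
  B = 138.5·ln(51.25 − 10) − 305.0 = 138.5·ln 41.25 − 305.0 = 138.5·3.7197 − 305.0 = 210.172.
At 3240 K (t = 32.4):
  B = 138.5·ln(32.4 − 10) − 305.0 = 138.5·ln 22.4 − 305.0 = 138.5·3.1091 − 305.0 = 125.605.
Gain = 125.605 / 210.172 = 0.5976 → 0.598.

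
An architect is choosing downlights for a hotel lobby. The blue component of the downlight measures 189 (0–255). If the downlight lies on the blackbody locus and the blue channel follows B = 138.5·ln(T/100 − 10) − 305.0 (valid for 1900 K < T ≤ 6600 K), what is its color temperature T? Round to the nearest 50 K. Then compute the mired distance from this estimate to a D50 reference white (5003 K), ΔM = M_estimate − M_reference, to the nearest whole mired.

+20 mireds

ln(t − 10) = (189 + 305.0) / 138.5 = 3.5668.
t − 10 = e^3.5668 = 35.403, so t = 45.403.
T = 100·t = 4540 K → 4550 K to the nearest 50 K.
M_estimate = 10⁶/4550 = 219.78; M_reference = 10⁶/5003 = 199.88.
ΔM = 219.78 − 199.88 = 19.90 → +20 mireds.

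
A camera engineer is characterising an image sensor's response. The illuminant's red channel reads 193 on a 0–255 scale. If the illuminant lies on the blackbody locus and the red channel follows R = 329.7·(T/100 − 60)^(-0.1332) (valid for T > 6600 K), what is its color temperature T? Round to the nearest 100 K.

11600 K

(t − 60)^(-0.1332) = 193/329.7 = 0.58538.
t − 60 = 0.58538^(1/-0.1332) = 0.58538^(-7.508) = 55.713, so t = 115.713.
T = 100·t = 11571 K → 11600 K to the nearest 100 K.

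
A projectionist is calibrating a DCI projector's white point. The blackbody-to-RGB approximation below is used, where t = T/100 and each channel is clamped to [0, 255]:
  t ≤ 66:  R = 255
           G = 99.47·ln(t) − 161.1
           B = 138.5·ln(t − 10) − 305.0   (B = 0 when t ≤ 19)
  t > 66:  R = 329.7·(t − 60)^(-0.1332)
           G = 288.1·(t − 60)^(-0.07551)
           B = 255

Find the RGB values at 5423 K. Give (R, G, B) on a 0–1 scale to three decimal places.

(1.000, 0.926, 0.862)

t = 5423/100 = 54.23; the t ≤ 66 branch applies.
R = 255 by definition for t ≤ 66.
G = 99.47·ln 54.23 − 161.1 = 99.47·3.9932 − 161.1 = 236.107.
B = 138.5·ln(54.23 − 10) − 305.0 = 138.5·ln 44.23 − 305.0 = 138.5·3.7894 − 305.0 = 219.832.
Dividing each by 255: (1.0000, 0.9259, 0.8621) → (1.000, 0.926, 0.862).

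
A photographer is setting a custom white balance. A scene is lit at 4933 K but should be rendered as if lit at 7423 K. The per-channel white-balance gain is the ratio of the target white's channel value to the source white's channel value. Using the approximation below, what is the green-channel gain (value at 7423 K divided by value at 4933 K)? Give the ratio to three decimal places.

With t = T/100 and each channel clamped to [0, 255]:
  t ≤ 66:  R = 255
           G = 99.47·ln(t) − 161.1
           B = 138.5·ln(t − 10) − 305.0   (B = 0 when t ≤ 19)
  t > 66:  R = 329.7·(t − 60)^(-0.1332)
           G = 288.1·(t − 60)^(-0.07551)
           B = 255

At 4933 K (t = 49.33):
  G = 99.47·ln 49.33 − 161.1 = 99.47·3.8985 − 161.1 = 226.687.
At 7423 K (t = 74.23):
  G = 288.1·(74.23 − 60)^(-0.07551) = 288.1·14.23^(-0.07551) = 288.1·0.81832 = 235.757.
Gain = 235.757 / 226.687 = 1.0400 → 1.040.

1.040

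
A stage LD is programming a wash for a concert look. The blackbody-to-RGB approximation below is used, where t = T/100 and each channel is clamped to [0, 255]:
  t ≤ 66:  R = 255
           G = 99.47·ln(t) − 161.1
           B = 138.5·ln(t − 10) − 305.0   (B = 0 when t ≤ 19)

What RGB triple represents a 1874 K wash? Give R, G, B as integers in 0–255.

t = 1874/100 = 18.74; the t ≤ 66 branch applies.
R = 255 by definition for t ≤ 66.
G = 99.47·ln 18.74 − 161.1 = 99.47·2.9307 − 161.1 = 130.413.
t = 18.74 ≤ 19, so B = 0.
Rounded: (255, 130, 0).

R=255, G=130, B=0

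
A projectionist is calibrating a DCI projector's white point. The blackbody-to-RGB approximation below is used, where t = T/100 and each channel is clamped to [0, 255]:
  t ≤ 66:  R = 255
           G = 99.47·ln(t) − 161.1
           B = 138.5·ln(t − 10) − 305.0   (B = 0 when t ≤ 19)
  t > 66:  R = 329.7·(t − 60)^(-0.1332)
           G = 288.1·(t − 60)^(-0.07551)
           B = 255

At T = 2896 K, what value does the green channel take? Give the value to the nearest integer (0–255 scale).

t = 2896/100 = 28.96; the t ≤ 66 branch applies.
G = 99.47·ln 28.96 − 161.1 = 99.47·3.3659 − 161.1 = 173.708.
Rounded: 174.

174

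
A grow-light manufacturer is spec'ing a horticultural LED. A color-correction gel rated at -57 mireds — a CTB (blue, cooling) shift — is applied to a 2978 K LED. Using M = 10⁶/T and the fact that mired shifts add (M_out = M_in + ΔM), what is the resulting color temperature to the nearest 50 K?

3600 K

M_in = 10⁶/2978 = 335.80 mireds.
M_out = 335.80 + (-57) = 278.80 mireds.
T_out = 10⁶/278.80 = 3586.9 K → 3600 K.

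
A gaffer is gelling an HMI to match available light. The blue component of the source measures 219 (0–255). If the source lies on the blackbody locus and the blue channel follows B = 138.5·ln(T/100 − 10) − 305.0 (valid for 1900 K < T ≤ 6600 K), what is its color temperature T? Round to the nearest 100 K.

5400 K

ln(t − 10) = (219 + 305.0) / 138.5 = 3.7834.
t − 10 = e^3.7834 = 43.965, so t = 53.965.
T = 100·t = 5396 K → 5400 K to the nearest 100 K.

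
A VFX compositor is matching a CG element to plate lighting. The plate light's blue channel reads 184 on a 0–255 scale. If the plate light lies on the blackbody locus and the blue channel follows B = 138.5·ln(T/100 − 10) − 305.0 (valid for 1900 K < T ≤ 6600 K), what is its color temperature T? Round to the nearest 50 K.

4400 K

ln(t − 10) = (184 + 305.0) / 138.5 = 3.5307.
t − 10 = e^3.5307 = 34.147, so t = 44.147.
T = 100·t = 4415 K → 4400 K to the nearest 50 K.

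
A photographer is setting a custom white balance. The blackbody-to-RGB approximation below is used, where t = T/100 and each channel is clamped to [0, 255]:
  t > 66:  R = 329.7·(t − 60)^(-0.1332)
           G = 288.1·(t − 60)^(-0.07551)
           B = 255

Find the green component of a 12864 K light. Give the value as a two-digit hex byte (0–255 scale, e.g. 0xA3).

0xD1

t = 12864/100 = 128.64; the t > 66 branch applies.
G = 288.1·(128.64 − 60)^(-0.07551) = 288.1·68.64^(-0.07551) = 288.1·0.72664 = 209.345.
Rounded: 209; in hex, 0xD1.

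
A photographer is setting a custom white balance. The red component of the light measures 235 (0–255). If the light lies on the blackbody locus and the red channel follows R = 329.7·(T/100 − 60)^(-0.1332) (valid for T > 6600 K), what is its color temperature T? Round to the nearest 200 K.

(t − 60)^(-0.1332) = 235/329.7 = 0.71277.
t − 60 = 0.71277^(1/-0.1332) = 0.71277^(-7.508) = 12.705, so t = 72.705.
T = 100·t = 7271 K → 7200 K to the nearest 200 K.

7200 K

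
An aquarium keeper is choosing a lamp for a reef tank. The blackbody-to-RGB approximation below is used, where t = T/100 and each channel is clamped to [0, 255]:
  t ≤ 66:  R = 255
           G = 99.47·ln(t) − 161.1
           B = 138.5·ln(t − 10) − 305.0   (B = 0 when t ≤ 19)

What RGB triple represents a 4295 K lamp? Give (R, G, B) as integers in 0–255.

t = 4295/100 = 42.95; the t ≤ 66 branch applies.
R = 255 by definition for t ≤ 66.
G = 99.47·ln 42.95 − 161.1 = 99.47·3.7600 − 161.1 = 212.911.
B = 138.5·ln(42.95 − 10) − 305.0 = 138.5·ln 32.95 − 305.0 = 138.5·3.4950 − 305.0 = 179.056.
Rounded: (255, 213, 179).

(255, 213, 179)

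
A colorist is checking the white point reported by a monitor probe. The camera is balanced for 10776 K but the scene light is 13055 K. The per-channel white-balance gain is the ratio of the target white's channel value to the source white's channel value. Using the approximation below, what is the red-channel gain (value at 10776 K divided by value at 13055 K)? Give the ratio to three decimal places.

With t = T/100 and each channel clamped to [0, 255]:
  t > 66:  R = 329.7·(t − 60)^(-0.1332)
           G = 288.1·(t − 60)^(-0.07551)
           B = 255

1.053

At 13055 K (t = 130.55):
  R = 329.7·(130.55 − 60)^(-0.1332) = 329.7·70.55^(-0.1332) = 329.7·0.56726 = 187.025.
At 10776 K (t = 107.76):
  R = 329.7·(107.76 − 60)^(-0.1332) = 329.7·47.76^(-0.1332) = 329.7·0.59751 = 197.001.
Gain = 197.001 / 187.025 = 1.0533 → 1.053.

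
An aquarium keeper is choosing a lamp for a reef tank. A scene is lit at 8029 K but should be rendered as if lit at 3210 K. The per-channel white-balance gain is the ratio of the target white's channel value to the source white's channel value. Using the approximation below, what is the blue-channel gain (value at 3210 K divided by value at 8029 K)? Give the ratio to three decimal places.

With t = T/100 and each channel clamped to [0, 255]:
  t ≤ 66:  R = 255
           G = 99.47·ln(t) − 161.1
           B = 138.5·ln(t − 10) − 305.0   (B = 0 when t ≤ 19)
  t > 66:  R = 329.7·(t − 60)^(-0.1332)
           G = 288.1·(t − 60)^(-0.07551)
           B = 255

At 8029 K (t = 80.29):
  B = 255 by definition for t > 66.
At 3210 K (t = 32.1):
  B = 138.5·ln(32.1 − 10) − 305.0 = 138.5·ln 22.1 − 305.0 = 138.5·3.0956 − 305.0 = 123.737.
Gain = 123.737 / 255.000 = 0.4852 → 0.485.

0.485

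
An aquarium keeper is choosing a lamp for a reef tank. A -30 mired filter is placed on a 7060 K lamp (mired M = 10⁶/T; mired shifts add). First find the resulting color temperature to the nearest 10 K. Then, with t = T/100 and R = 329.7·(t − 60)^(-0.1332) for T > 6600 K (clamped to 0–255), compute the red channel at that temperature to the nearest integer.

M_in = 10⁶/7060 = 141.64; M_out = 141.64 + (-30) = 111.64.
T_out = 10⁶/111.64 = 8957.1 K → 8960 K; t = 89.6.
R = 329.7·(89.6 − 60)^(-0.1332) = 329.7·29.6^(-0.1332) = 329.7·0.63683 = 209.963.
Rounded: 210.

210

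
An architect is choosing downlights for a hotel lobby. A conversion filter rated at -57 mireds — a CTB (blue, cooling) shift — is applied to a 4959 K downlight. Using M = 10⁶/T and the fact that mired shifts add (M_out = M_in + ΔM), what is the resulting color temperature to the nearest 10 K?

6910 K

M_in = 10⁶/4959 = 201.65 mireds.
M_out = 201.65 + (-57) = 144.65 mireds.
T_out = 10⁶/144.65 = 6913.1 K → 6910 K.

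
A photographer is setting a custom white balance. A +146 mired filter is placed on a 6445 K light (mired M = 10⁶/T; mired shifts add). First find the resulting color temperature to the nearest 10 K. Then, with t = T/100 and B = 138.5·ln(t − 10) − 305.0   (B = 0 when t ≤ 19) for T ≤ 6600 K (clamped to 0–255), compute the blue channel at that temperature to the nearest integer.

130

M_in = 10⁶/6445 = 155.16; M_out = 155.16 + (+146) = 301.16.
T_out = 10⁶/301.16 = 3320.5 K → 3320 K; t = 33.2.
B = 138.5·ln(33.2 − 10) − 305.0 = 138.5·ln 23.2 − 305.0 = 138.5·3.1442 − 305.0 = 130.465.
Rounded: 130.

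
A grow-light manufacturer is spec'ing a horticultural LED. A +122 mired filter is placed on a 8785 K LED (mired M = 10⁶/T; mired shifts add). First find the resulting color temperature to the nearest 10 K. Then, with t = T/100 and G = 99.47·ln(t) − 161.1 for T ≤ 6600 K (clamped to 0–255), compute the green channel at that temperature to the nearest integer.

M_in = 10⁶/8785 = 113.83; M_out = 113.83 + (+122) = 235.83.
T_out = 10⁶/235.83 = 4240.3 K → 4240 K; t = 42.4.
G = 99.47·ln 42.4 − 161.1 = 99.47·3.7471 − 161.1 = 211.629.
Rounded: 212.

212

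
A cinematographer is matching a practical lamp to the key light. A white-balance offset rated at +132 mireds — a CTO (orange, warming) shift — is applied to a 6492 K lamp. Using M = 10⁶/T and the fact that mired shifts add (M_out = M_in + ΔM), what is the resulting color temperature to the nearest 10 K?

M_in = 10⁶/6492 = 154.04 mireds.
M_out = 154.04 + (+132) = 286.04 mireds.
T_out = 10⁶/286.04 = 3496.1 K → 3500 K.

3500 K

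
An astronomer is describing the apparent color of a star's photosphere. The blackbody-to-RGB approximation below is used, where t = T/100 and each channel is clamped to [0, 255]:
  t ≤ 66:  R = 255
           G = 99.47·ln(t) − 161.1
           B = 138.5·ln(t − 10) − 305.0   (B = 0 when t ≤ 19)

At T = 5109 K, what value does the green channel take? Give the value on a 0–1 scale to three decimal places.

0.903

t = 5109/100 = 51.09; the t ≤ 66 branch applies.
G = 99.47·ln 51.09 − 161.1 = 99.47·3.9336 − 161.1 = 230.174.
On a 0–1 scale: 230.174/255 = 0.9026 → 0.903.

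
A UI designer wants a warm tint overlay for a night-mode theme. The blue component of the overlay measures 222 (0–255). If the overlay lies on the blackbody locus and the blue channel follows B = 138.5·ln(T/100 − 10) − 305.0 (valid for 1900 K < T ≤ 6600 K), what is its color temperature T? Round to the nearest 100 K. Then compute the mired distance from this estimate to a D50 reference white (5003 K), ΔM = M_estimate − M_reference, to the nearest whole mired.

-18 mireds

ln(t − 10) = (222 + 305.0) / 138.5 = 3.8051.
t − 10 = e^3.8051 = 44.928, so t = 54.928.
T = 100·t = 5493 K → 5500 K to the nearest 100 K.
M_estimate = 10⁶/5500 = 181.82; M_reference = 10⁶/5003 = 199.88.
ΔM = 181.82 − 199.88 = -18.06 → -18 mireds.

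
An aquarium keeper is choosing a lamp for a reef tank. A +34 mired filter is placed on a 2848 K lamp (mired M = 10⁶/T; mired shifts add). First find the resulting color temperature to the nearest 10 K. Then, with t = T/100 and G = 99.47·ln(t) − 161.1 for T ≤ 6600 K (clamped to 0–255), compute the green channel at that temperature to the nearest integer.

163

M_in = 10⁶/2848 = 351.12; M_out = 351.12 + (+34) = 385.12.
T_out = 10⁶/385.12 = 2596.6 K → 2600 K; t = 26.
G = 99.47·ln 26 − 161.1 = 99.47·3.2581 − 161.1 = 162.983.
Rounded: 163.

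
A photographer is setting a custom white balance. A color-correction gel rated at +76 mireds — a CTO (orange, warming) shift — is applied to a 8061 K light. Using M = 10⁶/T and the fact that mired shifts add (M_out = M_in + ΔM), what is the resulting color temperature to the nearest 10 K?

5000 K

M_in = 10⁶/8061 = 124.05 mireds.
M_out = 124.05 + (+76) = 200.05 mireds.
T_out = 10⁶/200.05 = 4998.6 K → 5000 K.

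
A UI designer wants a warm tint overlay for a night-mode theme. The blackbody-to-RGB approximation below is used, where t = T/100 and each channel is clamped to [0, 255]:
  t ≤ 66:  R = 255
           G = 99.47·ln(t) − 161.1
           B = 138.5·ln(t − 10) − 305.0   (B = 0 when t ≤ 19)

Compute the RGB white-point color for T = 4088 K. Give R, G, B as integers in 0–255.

R=255, G=208, B=170

t = 4088/100 = 40.88; the t ≤ 66 branch applies.
R = 255 by definition for t ≤ 66.
G = 99.47·ln 40.88 − 161.1 = 99.47·3.7106 − 161.1 = 207.997.
B = 138.5·ln(40.88 − 10) − 305.0 = 138.5·ln 30.88 − 305.0 = 138.5·3.4301 − 305.0 = 170.070.
Rounded: (255, 208, 170).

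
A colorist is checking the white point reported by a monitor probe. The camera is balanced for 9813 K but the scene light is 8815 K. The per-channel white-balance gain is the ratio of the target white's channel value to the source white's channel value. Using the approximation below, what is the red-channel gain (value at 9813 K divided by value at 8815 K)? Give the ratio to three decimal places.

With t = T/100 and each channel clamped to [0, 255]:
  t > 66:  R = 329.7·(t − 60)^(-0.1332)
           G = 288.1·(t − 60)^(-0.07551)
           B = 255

At 8815 K (t = 88.15):
  R = 329.7·(88.15 − 60)^(-0.1332) = 329.7·28.15^(-0.1332) = 329.7·0.64111 = 211.372.
At 9813 K (t = 98.13):
  R = 329.7·(98.13 − 60)^(-0.1332) = 329.7·38.13^(-0.1332) = 329.7·0.61571 = 202.999.
Gain = 202.999 / 211.372 = 0.9604 → 0.960.

0.960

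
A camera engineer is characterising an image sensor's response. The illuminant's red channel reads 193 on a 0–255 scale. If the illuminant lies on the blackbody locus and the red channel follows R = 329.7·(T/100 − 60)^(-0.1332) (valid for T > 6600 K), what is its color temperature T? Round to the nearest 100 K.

11600 K

(t − 60)^(-0.1332) = 193/329.7 = 0.58538.
t − 60 = 0.58538^(1/-0.1332) = 0.58538^(-7.508) = 55.713, so t = 115.713.
T = 100·t = 11571 K → 11600 K to the nearest 100 K.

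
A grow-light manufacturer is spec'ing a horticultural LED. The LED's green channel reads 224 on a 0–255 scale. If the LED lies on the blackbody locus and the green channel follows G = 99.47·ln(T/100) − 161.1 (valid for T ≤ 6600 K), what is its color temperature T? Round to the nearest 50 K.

ln t = (224 + 161.1) / 99.47 = 3.8715.
t = e^3.8715 = 48.015.
T = 100·t = 4802 K → 4800 K to the nearest 50 K.

4800 K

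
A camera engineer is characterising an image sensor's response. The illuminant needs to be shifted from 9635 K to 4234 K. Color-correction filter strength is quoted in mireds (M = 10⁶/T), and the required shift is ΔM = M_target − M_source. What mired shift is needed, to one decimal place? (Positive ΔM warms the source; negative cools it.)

M_source = 10⁶/9635 = 103.788; M_target = 10⁶/4234 = 236.183.
ΔM = 236.183 − 103.788 = 132.395 → +132.4 mireds, a warming shift.

+132.4 mireds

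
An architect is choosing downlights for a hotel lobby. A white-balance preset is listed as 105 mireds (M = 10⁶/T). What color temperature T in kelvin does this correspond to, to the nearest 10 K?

T = 10⁶ / 105 = 9523.81 K → 9520 K.

9520 K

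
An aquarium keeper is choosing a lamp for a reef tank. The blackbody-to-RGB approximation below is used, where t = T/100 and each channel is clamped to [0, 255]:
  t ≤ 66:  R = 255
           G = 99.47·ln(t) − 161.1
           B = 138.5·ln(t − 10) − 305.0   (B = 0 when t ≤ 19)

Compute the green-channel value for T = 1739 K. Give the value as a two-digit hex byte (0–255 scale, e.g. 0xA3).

0x7B

t = 1739/100 = 17.39; the t ≤ 66 branch applies.
G = 99.47·ln 17.39 − 161.1 = 99.47·2.8559 − 161.1 = 122.976.
Rounded: 123; in hex, 0x7B.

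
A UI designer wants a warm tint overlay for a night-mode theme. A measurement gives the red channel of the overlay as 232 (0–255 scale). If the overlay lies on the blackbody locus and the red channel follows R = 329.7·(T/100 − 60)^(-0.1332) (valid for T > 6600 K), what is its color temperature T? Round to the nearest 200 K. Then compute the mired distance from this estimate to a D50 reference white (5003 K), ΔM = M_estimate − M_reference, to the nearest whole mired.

-65 mireds

(t − 60)^(-0.1332) = 232/329.7 = 0.70367.
t − 60 = 0.70367^(1/-0.1332) = 0.70367^(-7.508) = 13.992, so t = 73.992.
T = 100·t = 7399 K → 7400 K to the nearest 200 K.
M_estimate = 10⁶/7400 = 135.14; M_reference = 10⁶/5003 = 199.88.
ΔM = 135.14 − 199.88 = -64.74 → -65 mireds.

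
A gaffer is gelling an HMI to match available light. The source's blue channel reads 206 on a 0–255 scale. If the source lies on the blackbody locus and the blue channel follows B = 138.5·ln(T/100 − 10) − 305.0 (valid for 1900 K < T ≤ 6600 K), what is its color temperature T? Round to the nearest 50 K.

5000 K

ln(t − 10) = (206 + 305.0) / 138.5 = 3.6895.
t − 10 = e^3.6895 = 40.026, so t = 50.026.
T = 100·t = 5003 K → 5000 K to the nearest 50 K.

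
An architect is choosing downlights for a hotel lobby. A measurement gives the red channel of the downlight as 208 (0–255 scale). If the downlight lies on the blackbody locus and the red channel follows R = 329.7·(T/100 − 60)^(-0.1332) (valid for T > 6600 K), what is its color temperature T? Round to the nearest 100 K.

(t − 60)^(-0.1332) = 208/329.7 = 0.63088.
t − 60 = 0.63088^(1/-0.1332) = 0.63088^(-7.508) = 31.763, so t = 91.763.
T = 100·t = 9176 K → 9200 K to the nearest 100 K.

9200 K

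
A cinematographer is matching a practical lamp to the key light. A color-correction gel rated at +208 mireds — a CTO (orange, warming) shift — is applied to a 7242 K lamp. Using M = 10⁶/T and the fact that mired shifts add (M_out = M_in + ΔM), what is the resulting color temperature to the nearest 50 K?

2900 K

M_in = 10⁶/7242 = 138.08 mireds.
M_out = 138.08 + (+208) = 346.08 mireds.
T_out = 10⁶/346.08 = 2889.5 K → 2900 K.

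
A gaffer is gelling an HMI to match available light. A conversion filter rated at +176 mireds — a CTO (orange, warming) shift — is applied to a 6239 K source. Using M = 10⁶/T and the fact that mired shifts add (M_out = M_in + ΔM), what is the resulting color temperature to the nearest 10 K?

2970 K

M_in = 10⁶/6239 = 160.28 mireds.
M_out = 160.28 + (+176) = 336.28 mireds.
T_out = 10⁶/336.28 = 2973.7 K → 2970 K.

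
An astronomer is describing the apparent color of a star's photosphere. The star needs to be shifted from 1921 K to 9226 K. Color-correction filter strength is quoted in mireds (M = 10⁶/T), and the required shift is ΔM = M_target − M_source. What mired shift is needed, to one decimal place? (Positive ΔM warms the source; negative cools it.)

-412.2 mireds

M_source = 10⁶/1921 = 520.562; M_target = 10⁶/9226 = 108.389.
ΔM = 108.389 − 520.562 = -412.173 → -412.2 mireds, a cooling shift.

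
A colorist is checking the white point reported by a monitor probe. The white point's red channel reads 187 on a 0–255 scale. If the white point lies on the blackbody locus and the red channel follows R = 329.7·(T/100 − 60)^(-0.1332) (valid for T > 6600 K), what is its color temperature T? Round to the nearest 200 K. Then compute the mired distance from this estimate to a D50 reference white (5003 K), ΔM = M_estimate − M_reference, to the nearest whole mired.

(t − 60)^(-0.1332) = 187/329.7 = 0.56718.
t − 60 = 0.56718^(1/-0.1332) = 0.56718^(-7.508) = 70.620, so t = 130.620.
T = 100·t = 13062 K → 13000 K to the nearest 200 K.
M_estimate = 10⁶/13000 = 76.92; M_reference = 10⁶/5003 = 199.88.
ΔM = 76.92 − 199.88 = -122.96 → -123 mireds.

-123 mireds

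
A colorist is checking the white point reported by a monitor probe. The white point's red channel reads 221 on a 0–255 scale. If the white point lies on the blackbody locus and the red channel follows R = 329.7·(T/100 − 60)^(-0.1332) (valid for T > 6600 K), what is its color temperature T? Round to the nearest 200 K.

(t − 60)^(-0.1332) = 221/329.7 = 0.67031.
t − 60 = 0.67031^(1/-0.1332) = 0.67031^(-7.508) = 20.149, so t = 80.149.
T = 100·t = 8015 K → 8000 K to the nearest 200 K.

8000 K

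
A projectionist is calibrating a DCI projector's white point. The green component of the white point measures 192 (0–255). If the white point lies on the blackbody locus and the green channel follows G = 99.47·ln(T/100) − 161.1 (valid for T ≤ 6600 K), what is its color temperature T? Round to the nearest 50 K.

3500 K

ln t = (192 + 161.1) / 99.47 = 3.5498.
t = e^3.5498 = 34.807.
T = 100·t = 3481 K → 3500 K to the nearest 50 K.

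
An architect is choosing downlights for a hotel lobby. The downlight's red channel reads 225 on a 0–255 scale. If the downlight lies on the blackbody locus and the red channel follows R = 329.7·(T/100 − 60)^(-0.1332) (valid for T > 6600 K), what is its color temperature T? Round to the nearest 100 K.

(t − 60)^(-0.1332) = 225/329.7 = 0.68244.
t − 60 = 0.68244^(1/-0.1332) = 0.68244^(-7.508) = 17.610, so t = 77.610.
T = 100·t = 7761 K → 7800 K to the nearest 100 K.

7800 K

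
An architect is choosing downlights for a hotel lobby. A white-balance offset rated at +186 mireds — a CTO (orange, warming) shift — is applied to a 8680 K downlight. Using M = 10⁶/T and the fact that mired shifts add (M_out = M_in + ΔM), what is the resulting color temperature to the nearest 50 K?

3300 K

M_in = 10⁶/8680 = 115.21 mireds.
M_out = 115.21 + (+186) = 301.21 mireds.
T_out = 10⁶/301.21 = 3320.0 K → 3300 K.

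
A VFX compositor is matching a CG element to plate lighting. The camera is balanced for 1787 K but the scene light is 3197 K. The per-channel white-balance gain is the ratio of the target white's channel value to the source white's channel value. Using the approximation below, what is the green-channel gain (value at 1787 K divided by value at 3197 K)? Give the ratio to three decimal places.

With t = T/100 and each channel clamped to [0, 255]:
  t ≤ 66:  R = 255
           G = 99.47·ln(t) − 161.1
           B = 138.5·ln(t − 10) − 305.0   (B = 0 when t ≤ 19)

0.685

At 3197 K (t = 31.97):
  G = 99.47·ln 31.97 − 161.1 = 99.47·3.4648 − 161.1 = 183.543.
At 1787 K (t = 17.87):
  G = 99.47·ln 17.87 − 161.1 = 99.47·2.8831 − 161.1 = 125.684.
Gain = 125.684 / 183.543 = 0.6848 → 0.685.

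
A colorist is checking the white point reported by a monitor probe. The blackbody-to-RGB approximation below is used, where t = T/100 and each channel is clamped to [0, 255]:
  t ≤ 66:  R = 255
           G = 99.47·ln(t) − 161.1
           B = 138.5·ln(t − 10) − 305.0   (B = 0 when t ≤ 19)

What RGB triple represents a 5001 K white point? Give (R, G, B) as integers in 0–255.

(255, 228, 206)

t = 5001/100 = 50.01; the t ≤ 66 branch applies.
R = 255 by definition for t ≤ 66.
G = 99.47·ln 50.01 − 161.1 = 99.47·3.9122 − 161.1 = 228.049.
B = 138.5·ln(50.01 − 10) − 305.0 = 138.5·ln 40.01 − 305.0 = 138.5·3.6891 − 305.0 = 205.944.
Rounded: (255, 228, 206).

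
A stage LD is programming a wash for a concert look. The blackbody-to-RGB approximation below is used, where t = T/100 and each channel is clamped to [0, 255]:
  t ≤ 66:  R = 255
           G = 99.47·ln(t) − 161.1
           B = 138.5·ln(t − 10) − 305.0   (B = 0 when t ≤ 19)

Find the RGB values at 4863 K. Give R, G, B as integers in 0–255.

R=255, G=225, B=201

t = 4863/100 = 48.63; the t ≤ 66 branch applies.
R = 255 by definition for t ≤ 66.
G = 99.47·ln 48.63 − 161.1 = 99.47·3.8842 − 161.1 = 225.265.
B = 138.5·ln(48.63 − 10) − 305.0 = 138.5·ln 38.63 − 305.0 = 138.5·3.6540 − 305.0 = 201.083.
Rounded: (255, 225, 201).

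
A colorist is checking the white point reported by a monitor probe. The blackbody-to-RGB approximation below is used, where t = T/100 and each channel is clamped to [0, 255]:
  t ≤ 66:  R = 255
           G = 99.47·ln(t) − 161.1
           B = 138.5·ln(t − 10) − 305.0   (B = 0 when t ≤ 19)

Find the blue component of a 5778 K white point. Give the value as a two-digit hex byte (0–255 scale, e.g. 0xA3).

0xE7

t = 5778/100 = 57.78; the t ≤ 66 branch applies.
B = 138.5·ln(57.78 − 10) − 305.0 = 138.5·ln 47.78 − 305.0 = 138.5·3.8666 − 305.0 = 230.525.
Rounded: 231; in hex, 0xE7.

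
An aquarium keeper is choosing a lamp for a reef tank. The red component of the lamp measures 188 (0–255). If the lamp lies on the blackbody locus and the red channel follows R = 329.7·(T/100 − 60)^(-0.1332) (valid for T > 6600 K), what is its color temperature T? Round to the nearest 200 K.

(t − 60)^(-0.1332) = 188/329.7 = 0.57022.
t − 60 = 0.57022^(1/-0.1332) = 0.57022^(-7.508) = 67.848, so t = 127.848.
T = 100·t = 12785 K → 12800 K to the nearest 200 K.

12800 K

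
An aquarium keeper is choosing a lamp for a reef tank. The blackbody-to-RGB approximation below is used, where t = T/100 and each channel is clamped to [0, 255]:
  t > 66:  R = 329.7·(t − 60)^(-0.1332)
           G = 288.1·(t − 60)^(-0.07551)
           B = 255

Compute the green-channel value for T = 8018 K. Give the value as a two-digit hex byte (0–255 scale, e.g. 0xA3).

t = 8018/100 = 80.18; the t > 66 branch applies.
G = 288.1·(80.18 − 60)^(-0.07551) = 288.1·20.18^(-0.07551) = 288.1·0.79701 = 229.619.
Rounded: 230; in hex, 0xE6.

0xE6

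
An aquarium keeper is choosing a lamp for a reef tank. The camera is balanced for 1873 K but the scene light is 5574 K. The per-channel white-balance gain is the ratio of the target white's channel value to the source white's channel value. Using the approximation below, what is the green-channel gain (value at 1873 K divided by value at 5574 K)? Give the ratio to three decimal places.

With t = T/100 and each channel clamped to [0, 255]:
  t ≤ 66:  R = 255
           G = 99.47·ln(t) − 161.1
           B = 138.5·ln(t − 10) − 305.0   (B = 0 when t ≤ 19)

0.546

At 5574 K (t = 55.74):
  G = 99.47·ln 55.74 − 161.1 = 99.47·4.0207 − 161.1 = 238.839.
At 1873 K (t = 18.73):
  G = 99.47·ln 18.73 − 161.1 = 99.47·2.9301 − 161.1 = 130.360.
Gain = 130.360 / 238.839 = 0.5458 → 0.546.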